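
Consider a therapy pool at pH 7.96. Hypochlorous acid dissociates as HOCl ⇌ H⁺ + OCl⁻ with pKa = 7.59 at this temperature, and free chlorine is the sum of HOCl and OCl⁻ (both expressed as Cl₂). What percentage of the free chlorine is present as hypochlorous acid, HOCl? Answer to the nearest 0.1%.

29.9%

[OCl⁻]/[HOCl] = 10^(pH − pKa) = 10^(7.96 − 7.59) = 10^0.37 = 2.344.
Fraction as HOCl = 1 / (1 + 2.344) = 0.299.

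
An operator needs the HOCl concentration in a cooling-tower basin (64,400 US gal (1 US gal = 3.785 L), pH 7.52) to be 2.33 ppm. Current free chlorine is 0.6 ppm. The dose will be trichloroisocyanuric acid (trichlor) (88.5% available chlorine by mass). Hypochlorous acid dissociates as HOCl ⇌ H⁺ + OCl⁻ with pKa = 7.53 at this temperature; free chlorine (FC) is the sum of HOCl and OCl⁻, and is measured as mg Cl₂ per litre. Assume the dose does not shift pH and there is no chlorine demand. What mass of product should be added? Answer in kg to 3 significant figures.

1.10 kg

Volume: 64,400 US gal × 3.785 L/gal = 243,754 L.
[OCl⁻]/[HOCl] = 10^(pH − pKa) = 10^(7.52 − 7.53) = 0.9772; fraction as HOCl = 1/(1 + 0.9772) = 0.5058.
Free chlorine required for 2.33 ppm HOCl: 2.33 / 0.5058 = 4.607 ppm.
FC to add: 4.607 − 0.6 = 4.007 mg/L as Cl₂.
Cl₂ equivalent: 4.007 mg/L × 243,754 L = 976.7 g.
Product at 88.5% available Cl: 976.7 / 0.885 = 1104 g.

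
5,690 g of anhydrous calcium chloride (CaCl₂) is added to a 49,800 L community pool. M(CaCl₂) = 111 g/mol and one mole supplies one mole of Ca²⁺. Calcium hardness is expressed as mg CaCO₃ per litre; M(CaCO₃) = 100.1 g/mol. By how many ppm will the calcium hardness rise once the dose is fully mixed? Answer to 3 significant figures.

Moles of Ca²⁺: 5,690 g ÷ 111 g/mol = 51.26 mol.
As CaCO₃: 51.26 mol × 100.1 g/mol = 5131 g.
Rise: 5131 g / 49,800 L × 1000 = 103 mg/L.

103 ppm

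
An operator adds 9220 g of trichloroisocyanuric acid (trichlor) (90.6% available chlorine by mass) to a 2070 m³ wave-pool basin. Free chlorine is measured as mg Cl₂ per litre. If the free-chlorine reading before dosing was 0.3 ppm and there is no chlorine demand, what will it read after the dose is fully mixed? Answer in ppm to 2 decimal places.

4.34 ppm

Volume: 2070 m³ = 2,070,000 L.
Available chlorine delivered: 9220 g × 0.906 = 8353 g as Cl₂.
Concentration rise: 8353 g / 2,070,000 L = 4.035 mg/L = 4.04 ppm.
Final FC: 0.3 + 4.04 = 4.34 ppm.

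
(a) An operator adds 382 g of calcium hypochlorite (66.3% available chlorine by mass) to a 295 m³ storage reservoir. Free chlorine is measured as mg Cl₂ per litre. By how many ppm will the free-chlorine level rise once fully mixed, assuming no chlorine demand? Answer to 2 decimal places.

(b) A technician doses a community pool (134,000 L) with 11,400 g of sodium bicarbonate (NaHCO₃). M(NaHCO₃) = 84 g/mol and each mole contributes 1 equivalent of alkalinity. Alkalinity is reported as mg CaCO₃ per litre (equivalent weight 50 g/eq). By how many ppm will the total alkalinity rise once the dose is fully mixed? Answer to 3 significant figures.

(a) 0.86 ppm; (b) 50.6 ppm

(a) Volume: 295 m³ = 295,000 L.
(a) Available chlorine delivered: 382 g × 0.663 = 253.3 g as Cl₂.
(a) Concentration rise: 253.3 g / 295,000 L = 0.8585 mg/L = 0.86 ppm.

(b) Moles of NaHCO₃: 11,400 g ÷ 84 g/mol = 135.7 mol → 135.7 eq of alkalinity.
(b) As CaCO₃: 135.7 eq × 50 g/eq = 6786 g.
(b) Rise: 6786 g / 134,000 L × 1000 = 50.64 mg/L.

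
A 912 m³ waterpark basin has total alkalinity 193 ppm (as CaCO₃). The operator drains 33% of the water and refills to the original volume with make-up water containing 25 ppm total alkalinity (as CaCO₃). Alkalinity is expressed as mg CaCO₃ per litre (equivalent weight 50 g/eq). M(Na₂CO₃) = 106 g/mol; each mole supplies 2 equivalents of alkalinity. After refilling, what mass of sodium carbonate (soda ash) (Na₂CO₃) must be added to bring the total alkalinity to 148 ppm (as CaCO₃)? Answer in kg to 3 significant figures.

Volume: 912 m³ = 912,000 L.
After draining 33% and refilling: 193 × 0.67 + 25 × 0.33 = 137.56 ppm.
Deficit to target: 148 − 137.56 = 10.44 mg/L.
As CaCO₃: 10.44 mg/L × 912,000 L = 9521 g; ÷ 50 g/eq ÷ 2 = 95.21 mol Na₂CO₃.
Mass: 95.21 × 106 = 10,090 g.

10.1 kg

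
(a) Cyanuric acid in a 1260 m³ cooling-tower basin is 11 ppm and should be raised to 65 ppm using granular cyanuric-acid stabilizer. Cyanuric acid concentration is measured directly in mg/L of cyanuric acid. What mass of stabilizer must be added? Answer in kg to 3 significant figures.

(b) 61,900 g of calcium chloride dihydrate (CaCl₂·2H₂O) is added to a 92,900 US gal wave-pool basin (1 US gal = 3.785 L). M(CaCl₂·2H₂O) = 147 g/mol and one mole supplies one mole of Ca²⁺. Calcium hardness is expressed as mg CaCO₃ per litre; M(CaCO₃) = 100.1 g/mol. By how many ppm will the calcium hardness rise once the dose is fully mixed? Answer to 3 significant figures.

(a) Volume: 1260 m³ = 1,260,000 L.
(a) CYA to add: (65 − 11) = 54 mg/L × 1,260,000 L = 68,040 g cyanuric acid.

(b) Volume: 92,900 US gal × 3.785 L/gal = 351,626 L.
(b) Moles of Ca²⁺: 61,900 g ÷ 147 g/mol = 421.1 mol.
(b) As CaCO₃: 421.1 mol × 100.1 g/mol = 42,150 g.
(b) Rise: 42,150 g / 351,626 L × 1000 = 119.9 mg/L.

(a) 68.0 kg; (b) 120 ppm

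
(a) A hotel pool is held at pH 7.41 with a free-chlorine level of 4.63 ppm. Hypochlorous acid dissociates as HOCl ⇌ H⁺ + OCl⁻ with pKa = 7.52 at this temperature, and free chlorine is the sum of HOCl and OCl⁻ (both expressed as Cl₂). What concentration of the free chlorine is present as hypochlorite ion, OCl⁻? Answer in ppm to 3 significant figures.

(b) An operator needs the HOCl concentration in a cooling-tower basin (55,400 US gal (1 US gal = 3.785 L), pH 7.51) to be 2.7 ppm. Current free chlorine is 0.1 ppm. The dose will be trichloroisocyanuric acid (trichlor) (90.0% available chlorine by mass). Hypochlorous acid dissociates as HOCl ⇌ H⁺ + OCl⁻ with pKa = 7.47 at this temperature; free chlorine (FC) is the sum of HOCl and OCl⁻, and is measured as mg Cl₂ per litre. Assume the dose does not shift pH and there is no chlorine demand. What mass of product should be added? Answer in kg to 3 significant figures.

(a) 2.02 ppm; (b) 1.30 kg

(a) [OCl⁻]/[HOCl] = 10^(pH − pKa) = 10^(7.41 − 7.52) = 10^-0.11 = 0.7762.
(a) Fraction as HOCl = 1 / (1 + 0.7762) = 0.563.
(a) OCl⁻ = (1 − 0.563) × 4.63 ppm = 2.023 ppm.

(b) Volume: 55,400 US gal × 3.785 L/gal = 209,689 L.
(b) [OCl⁻]/[HOCl] = 10^(pH − pKa) = 10^(7.51 − 7.47) = 1.096; fraction as HOCl = 1/(1 + 1.096) = 0.477.
(b) Free chlorine required for 2.7 ppm HOCl: 2.7 / 0.477 = 5.66 ppm.
(b) FC to add: 5.66 − 0.1 = 5.56 mg/L as Cl₂.
(b) Cl₂ equivalent: 5.56 mg/L × 209,689 L = 1166 g.
(b) Product at 90.0% available Cl: 1166 / 0.9 = 1296 g.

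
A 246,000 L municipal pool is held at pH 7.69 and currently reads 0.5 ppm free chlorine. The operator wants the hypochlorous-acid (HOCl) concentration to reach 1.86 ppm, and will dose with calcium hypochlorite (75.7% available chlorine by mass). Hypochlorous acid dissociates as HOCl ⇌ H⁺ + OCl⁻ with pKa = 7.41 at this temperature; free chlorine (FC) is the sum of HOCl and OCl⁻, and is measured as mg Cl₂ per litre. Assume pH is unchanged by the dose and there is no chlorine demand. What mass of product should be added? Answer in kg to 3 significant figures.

[OCl⁻]/[HOCl] = 10^(pH − pKa) = 10^(7.69 − 7.41) = 1.905; fraction as HOCl = 1/(1 + 1.905) = 0.3442.
Free chlorine required for 1.86 ppm HOCl: 1.86 / 0.3442 = 5.404 ppm.
FC to add: 5.404 − 0.5 = 4.904 mg/L as Cl₂.
Cl₂ equivalent: 4.904 mg/L × 246,000 L = 1206 g.
Product at 75.7% available Cl: 1206 / 0.757 = 1594 g.

1.59 kg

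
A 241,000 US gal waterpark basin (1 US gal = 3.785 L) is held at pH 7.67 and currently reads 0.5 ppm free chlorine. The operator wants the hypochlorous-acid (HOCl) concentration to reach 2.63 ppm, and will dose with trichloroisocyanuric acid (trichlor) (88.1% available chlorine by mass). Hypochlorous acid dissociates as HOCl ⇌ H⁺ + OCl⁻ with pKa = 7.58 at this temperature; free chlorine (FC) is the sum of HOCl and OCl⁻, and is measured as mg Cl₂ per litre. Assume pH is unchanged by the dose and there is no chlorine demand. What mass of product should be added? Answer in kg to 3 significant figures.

5.56 kg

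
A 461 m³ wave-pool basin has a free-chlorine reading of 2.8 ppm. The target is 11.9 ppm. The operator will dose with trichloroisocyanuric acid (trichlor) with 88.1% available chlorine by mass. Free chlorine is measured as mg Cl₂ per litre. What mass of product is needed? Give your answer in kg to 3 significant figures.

4.76 kg

Volume: 461 m³ = 461,000 L.
Chlorine deficit: 11.9 − 2.8 = 9.1 ppm = 9.1 mg/L as Cl₂.
Cl₂ equivalent needed: 9.1 mg/L × 461,000 L = 4,195,000 mg = 4195 g.
Product at 88.1% available chlorine: 4195 / 0.881 = 4762 g.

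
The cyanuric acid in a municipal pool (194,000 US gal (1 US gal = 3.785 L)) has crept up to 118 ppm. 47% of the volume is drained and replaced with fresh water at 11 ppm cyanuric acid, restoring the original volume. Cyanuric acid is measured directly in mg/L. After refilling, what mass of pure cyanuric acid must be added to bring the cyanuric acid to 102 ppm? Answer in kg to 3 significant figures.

25.2 kg

Volume: 194,000 US gal × 3.785 L/gal = 734,290 L.
After draining 47% and refilling: 118 × 0.53 + 11 × 0.47 = 67.71 ppm.
Deficit to target: 102 − 67.71 = 34.29 mg/L.
Mass: 34.29 mg/L × 734,290 L = 25,180 g cyanuric acid.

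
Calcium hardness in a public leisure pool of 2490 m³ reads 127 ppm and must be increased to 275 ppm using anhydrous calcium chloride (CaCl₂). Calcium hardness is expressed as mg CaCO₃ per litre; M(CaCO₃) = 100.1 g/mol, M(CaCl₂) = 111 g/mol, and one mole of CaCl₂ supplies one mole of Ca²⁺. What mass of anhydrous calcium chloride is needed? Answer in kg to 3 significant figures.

409 kg

Volume: 2490 m³ = 2,490,000 L.
Hardness to add: (275 − 127) = 148 mg/L as CaCO₃ × 2,490,000 L = 368,500 g as CaCO₃.
Moles of Ca²⁺ (1 mol Ca²⁺ ≡ 1 mol CaCO₃): 368,500 / 100.1 g/mol = 3682 mol.
Mass of CaCl₂: 3682 × 111 = 408,600 g.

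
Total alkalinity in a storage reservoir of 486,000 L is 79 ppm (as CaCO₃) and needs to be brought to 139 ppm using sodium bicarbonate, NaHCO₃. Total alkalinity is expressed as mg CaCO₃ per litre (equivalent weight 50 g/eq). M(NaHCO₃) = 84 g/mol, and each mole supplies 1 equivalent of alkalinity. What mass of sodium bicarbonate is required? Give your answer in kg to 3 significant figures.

49.0 kg

Alkalinity to add: (139 − 79) = 60 mg/L as CaCO₃ × 486,000 L = 29,160 g as CaCO₃.
Equivalents: 29,160 g ÷ 50 g/eq = 583.2 eq.
NaHCO₃ supplies 1 eq per mole → 583.2 mol.
Mass: 583.2 mol × 84 g/mol = 48,990 g.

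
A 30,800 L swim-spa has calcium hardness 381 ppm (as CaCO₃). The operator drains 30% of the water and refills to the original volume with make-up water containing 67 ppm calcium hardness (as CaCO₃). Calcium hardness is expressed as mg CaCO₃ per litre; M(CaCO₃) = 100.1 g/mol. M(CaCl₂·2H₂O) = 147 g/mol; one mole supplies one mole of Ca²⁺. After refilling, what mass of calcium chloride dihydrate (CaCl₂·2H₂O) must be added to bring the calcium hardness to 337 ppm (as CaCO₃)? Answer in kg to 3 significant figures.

2.27 kg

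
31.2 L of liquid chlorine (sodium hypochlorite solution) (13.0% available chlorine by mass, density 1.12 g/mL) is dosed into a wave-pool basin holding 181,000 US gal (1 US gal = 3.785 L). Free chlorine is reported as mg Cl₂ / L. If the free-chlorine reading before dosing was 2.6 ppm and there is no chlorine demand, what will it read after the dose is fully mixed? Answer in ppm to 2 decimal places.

9.23 ppm

Volume: 181,000 US gal × 3.785 L/gal = 685,085 L.
Mass of solution: 31.2 L × 1000 mL/L × 1.12 g/mL = 34,940 g.
Available chlorine delivered: 34,940 g × 0.13 = 4543 g as Cl₂.
Concentration rise: 4543 g / 685,085 L = 6.631 mg/L = 6.63 ppm.
Final FC: 2.6 + 6.63 = 9.23 ppm.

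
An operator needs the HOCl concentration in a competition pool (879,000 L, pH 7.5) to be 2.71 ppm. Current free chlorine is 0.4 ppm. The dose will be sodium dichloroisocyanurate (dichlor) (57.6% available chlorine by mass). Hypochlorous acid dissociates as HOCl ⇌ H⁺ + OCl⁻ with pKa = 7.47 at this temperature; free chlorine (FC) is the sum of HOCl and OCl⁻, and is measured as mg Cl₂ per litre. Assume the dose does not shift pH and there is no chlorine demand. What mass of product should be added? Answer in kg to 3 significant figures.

[OCl⁻]/[HOCl] = 10^(pH − pKa) = 10^(7.5 − 7.47) = 1.072; fraction as HOCl = 1/(1 + 1.072) = 0.4827.
Free chlorine required for 2.71 ppm HOCl: 2.71 / 0.4827 = 5.614 ppm.
FC to add: 5.614 − 0.4 = 5.214 mg/L as Cl₂.
Cl₂ equivalent: 5.214 mg/L × 879,000 L = 4583 g.
Product at 57.6% available Cl: 4583 / 0.576 = 7957 g.

7.96 kg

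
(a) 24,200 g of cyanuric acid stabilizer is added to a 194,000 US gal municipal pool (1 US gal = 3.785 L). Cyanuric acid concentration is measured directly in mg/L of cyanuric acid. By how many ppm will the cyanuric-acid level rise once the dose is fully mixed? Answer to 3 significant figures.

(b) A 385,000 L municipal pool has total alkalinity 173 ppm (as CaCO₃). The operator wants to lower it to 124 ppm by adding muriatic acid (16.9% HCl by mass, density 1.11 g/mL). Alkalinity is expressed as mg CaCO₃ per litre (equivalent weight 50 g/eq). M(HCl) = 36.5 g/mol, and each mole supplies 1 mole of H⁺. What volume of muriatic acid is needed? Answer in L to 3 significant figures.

(a) Volume: 194,000 US gal × 3.785 L/gal = 734,290 L.
(a) Rise: 24,200 g / 734,290 L × 1000 = 32.96 mg/L.

(b) Alkalinity to neutralize: (173 − 124) = 49 mg/L as CaCO₃ × 385,000 L = 18,860 g as CaCO₃.
(b) Equivalents of H⁺ required: 18,860 ÷ 50 g/eq = 377.3 eq = 377.3 mol HCl.
(b) Mass of HCl: 377.3 × 36.5 = 13,770 g.
(b) Mass of 16.9% solution: 13,770 / 0.169 = 81,490 g.
(b) Volume: 81,490 g ÷ 1.11 g/mL = 73,410 mL.

(a) 33.0 ppm; (b) 73.4 L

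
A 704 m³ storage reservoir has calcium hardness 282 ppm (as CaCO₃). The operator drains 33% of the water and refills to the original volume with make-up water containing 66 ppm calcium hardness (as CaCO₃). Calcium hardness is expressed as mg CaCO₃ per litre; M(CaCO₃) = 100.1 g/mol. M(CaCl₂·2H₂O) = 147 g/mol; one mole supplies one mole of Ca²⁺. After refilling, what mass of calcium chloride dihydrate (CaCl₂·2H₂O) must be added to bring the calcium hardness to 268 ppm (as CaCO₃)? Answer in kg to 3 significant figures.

59.2 kg

Volume: 704 m³ = 704,000 L.
After draining 33% and refilling: 282 × 0.67 + 66 × 0.33 = 210.72 ppm.
Deficit to target: 268 − 210.72 = 57.28 mg/L.
As CaCO₃: 57.28 mg/L × 704,000 L = 40,330 g; ÷ 100.1 = 402.8 mol Ca²⁺.
Mass: 402.8 × 147 = 59,220 g.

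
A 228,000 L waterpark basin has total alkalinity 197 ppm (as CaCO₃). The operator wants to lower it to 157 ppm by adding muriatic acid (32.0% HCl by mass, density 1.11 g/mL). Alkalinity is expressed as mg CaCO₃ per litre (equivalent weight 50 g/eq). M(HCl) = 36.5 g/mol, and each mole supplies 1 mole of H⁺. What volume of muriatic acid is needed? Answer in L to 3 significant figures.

Alkalinity to neutralize: (197 − 157) = 40 mg/L as CaCO₃ × 228,000 L = 9120 g as CaCO₃.
Equivalents of H⁺ required: 9120 ÷ 50 g/eq = 182.4 eq = 182.4 mol HCl.
Mass of HCl: 182.4 × 36.5 = 6658 g.
Mass of 32.0% solution: 6658 / 0.32 = 20,800 g.
Volume: 20,800 g ÷ 1.11 g/mL = 18,740 mL.

18.7 L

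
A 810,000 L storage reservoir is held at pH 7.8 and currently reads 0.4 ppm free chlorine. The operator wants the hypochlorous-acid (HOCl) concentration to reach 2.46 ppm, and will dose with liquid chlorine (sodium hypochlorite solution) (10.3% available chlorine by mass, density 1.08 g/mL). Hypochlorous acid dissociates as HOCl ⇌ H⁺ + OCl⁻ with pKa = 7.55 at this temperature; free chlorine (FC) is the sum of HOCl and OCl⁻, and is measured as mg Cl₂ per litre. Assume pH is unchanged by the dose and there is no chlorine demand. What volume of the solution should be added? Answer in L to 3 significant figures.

46.9 L

[OCl⁻]/[HOCl] = 10^(pH − pKa) = 10^(7.8 − 7.55) = 1.778; fraction as HOCl = 1/(1 + 1.778) = 0.3599.
Free chlorine required for 2.46 ppm HOCl: 2.46 / 0.3599 = 6.835 ppm.
FC to add: 6.835 − 0.4 = 6.435 mg/L as Cl₂.
Cl₂ equivalent: 6.435 mg/L × 810,000 L = 5212 g.
Product at 10.3% available Cl: 5212 / 0.103 = 50,600 g.
Volume: 50,600 g ÷ 1.08 g/mL = 46,850 mL.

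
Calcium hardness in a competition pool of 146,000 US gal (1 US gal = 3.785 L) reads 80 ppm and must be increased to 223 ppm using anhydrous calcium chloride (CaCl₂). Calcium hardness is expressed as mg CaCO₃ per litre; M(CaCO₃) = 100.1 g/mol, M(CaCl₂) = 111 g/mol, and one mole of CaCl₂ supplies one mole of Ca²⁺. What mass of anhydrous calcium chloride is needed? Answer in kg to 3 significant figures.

87.6 kg

Volume: 146,000 US gal × 3.785 L/gal = 552,610 L.
Hardness to add: (223 − 80) = 143 mg/L as CaCO₃ × 552,610 L = 79,020 g as CaCO₃.
Moles of Ca²⁺ (1 mol Ca²⁺ ≡ 1 mol CaCO₃): 79,020 / 100.1 g/mol = 789.4 mol.
Mass of CaCl₂: 789.4 × 111 = 87,630 g.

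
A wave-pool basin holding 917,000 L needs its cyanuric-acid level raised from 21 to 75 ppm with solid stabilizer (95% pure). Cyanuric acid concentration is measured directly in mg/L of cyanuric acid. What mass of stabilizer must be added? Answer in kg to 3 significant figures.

52.1 kg

CYA to add: (75 − 21) = 54 mg/L × 917,000 L = 49,520 g cyanuric acid.
At 95% purity: 49,520 / 0.95 = 52,120 g product.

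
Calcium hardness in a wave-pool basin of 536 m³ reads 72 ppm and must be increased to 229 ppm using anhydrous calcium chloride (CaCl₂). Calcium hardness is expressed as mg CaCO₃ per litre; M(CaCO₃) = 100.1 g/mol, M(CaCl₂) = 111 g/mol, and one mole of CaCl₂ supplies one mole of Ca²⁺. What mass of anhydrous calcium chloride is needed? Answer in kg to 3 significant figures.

93.3 kg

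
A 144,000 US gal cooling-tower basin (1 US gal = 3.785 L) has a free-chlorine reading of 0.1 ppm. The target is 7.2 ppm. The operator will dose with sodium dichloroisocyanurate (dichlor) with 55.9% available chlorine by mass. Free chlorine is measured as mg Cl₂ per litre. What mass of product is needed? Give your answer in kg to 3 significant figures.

Volume: 144,000 US gal × 3.785 L/gal = 545,040 L.
Chlorine deficit: 7.2 − 0.1 = 7.1 ppm = 7.1 mg/L as Cl₂.
Cl₂ equivalent needed: 7.1 mg/L × 545,040 L = 3,870,000 mg = 3870 g.
Product at 55.9% available chlorine: 3870 / 0.559 = 6923 g.

6.92 kg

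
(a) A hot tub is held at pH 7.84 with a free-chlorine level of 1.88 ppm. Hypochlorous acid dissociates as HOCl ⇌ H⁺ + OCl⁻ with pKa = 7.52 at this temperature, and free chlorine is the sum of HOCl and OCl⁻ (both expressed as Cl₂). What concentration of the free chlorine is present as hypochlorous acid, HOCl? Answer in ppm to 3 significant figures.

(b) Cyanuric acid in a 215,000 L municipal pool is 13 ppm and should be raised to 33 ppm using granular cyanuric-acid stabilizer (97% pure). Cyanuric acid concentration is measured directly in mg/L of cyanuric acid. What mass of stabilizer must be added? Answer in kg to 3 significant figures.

(a) 0.609 ppm; (b) 4.43 kg

(a) [OCl⁻]/[HOCl] = 10^(pH − pKa) = 10^(7.84 − 7.52) = 10^0.32 = 2.089.
(a) Fraction as HOCl = 1 / (1 + 2.089) = 0.3237.
(a) HOCl = 0.3237 × 1.88 ppm = 0.6086 ppm.

(b) CYA to add: (33 − 13) = 20 mg/L × 215,000 L = 4300 g cyanuric acid.
(b) At 97% purity: 4300 / 0.97 = 4433 g product.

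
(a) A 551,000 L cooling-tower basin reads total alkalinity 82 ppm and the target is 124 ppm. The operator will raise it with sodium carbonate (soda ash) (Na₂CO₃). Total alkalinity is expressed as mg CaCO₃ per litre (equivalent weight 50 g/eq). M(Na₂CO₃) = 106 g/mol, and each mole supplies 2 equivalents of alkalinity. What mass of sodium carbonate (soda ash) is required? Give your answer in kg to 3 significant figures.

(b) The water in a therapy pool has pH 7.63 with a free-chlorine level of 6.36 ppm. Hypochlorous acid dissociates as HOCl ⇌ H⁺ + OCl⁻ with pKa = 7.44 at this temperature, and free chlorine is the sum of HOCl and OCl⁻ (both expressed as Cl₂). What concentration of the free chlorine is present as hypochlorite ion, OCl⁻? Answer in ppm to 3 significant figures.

(a) 24.5 kg; (b) 3.86 ppm

(a) Alkalinity to add: (124 − 82) = 42 mg/L as CaCO₃ × 551,000 L = 23,140 g as CaCO₃.
(a) Equivalents: 23,140 g ÷ 50 g/eq = 462.8 eq.
(a) Each mole of Na₂CO₃ supplies 2 eq, so 462.8 / 2 = 231.4 mol.
(a) Mass: 231.4 mol × 106 g/mol = 24,530 g.

(b) [OCl⁻]/[HOCl] = 10^(pH − pKa) = 10^(7.63 − 7.44) = 10^0.19 = 1.549.
(b) Fraction as HOCl = 1 / (1 + 1.549) = 0.3923.
(b) OCl⁻ = (1 − 0.3923) × 6.36 ppm = 3.865 ppm.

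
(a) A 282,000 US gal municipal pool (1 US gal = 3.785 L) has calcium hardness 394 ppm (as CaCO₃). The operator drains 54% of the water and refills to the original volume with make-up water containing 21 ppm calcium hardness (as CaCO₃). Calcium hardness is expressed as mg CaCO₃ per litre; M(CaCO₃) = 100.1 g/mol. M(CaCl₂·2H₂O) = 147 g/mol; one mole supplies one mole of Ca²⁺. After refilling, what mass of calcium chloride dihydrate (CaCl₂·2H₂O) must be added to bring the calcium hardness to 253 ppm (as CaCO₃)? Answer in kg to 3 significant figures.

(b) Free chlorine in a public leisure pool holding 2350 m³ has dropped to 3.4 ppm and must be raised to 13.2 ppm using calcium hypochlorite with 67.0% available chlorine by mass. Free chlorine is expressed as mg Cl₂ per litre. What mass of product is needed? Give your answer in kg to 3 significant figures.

(a) 94.7 kg; (b) 34.4 kg

(a) Volume: 282,000 US gal × 3.785 L/gal = 1,067,370 L.
(a) After draining 54% and refilling: 394 × 0.46 + 21 × 0.54 = 192.58 ppm.
(a) Deficit to target: 253 − 192.58 = 60.42 mg/L.
(a) As CaCO₃: 60.42 mg/L × 1,067,370 L = 64,490 g; ÷ 100.1 = 644.3 mol Ca²⁺.
(a) Mass: 644.3 × 147 = 94,710 g.

(b) Volume: 2350 m³ = 2,350,000 L.
(b) Chlorine deficit: 13.2 − 3.4 = 9.8 ppm = 9.8 mg/L as Cl₂.
(b) Cl₂ equivalent needed: 9.8 mg/L × 2,350,000 L = 23,030,000 mg = 23,030 g.
(b) Product at 67.0% available chlorine: 23,030 / 0.67 = 34,370 g.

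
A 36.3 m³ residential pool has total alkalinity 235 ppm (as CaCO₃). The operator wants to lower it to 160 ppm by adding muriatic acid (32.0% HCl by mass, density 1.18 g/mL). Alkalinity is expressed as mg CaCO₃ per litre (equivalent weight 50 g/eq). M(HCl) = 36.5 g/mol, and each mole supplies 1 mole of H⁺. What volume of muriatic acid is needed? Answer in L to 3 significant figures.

5.26 L

Volume: 36.3 m³ = 36,300 L.
Alkalinity to neutralize: (235 − 160) = 75 mg/L as CaCO₃ × 36,300 L = 2722 g as CaCO₃.
Equivalents of H⁺ required: 2722 ÷ 50 g/eq = 54.45 eq = 54.45 mol HCl.
Mass of HCl: 54.45 × 36.5 = 1987 g.
Mass of 32.0% solution: 1987 / 0.32 = 6211 g.
Volume: 6211 g ÷ 1.18 g/mL = 5263 mL.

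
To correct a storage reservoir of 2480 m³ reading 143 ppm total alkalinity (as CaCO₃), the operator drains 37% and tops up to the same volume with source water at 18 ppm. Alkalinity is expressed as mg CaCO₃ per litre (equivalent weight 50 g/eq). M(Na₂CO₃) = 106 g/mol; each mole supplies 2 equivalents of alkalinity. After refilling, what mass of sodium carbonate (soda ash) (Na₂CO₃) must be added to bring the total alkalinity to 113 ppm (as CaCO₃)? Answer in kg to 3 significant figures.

Volume: 2480 m³ = 2,480,000 L.
After draining 37% and refilling: 143 × 0.63 + 18 × 0.37 = 96.75 ppm.
Deficit to target: 113 − 96.75 = 16.25 mg/L.
As CaCO₃: 16.25 mg/L × 2,480,000 L = 40,300 g; ÷ 50 g/eq ÷ 2 = 403 mol Na₂CO₃.
Mass: 403 × 106 = 42,720 g.

42.7 kg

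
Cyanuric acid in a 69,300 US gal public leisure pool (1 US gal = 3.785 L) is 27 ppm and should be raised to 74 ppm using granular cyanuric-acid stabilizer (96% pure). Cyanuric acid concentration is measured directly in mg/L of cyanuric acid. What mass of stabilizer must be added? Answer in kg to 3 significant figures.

Volume: 69,300 US gal × 3.785 L/gal = 262,300 L.
CYA to add: (74 − 27) = 47 mg/L × 262,300 L = 12,330 g cyanuric acid.
At 96% purity: 12,330 / 0.96 = 12,840 g product.

12.8 kg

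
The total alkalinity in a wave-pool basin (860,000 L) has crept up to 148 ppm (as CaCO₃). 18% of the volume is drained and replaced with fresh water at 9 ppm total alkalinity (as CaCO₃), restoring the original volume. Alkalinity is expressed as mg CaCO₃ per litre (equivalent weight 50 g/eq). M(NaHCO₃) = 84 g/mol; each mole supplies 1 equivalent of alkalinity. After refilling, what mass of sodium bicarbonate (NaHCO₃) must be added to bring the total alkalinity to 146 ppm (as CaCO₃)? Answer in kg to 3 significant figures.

33.3 kg

After draining 18% and refilling: 148 × 0.82 + 9 × 0.18 = 122.98 ppm.
Deficit to target: 146 − 122.98 = 23.02 mg/L.
As CaCO₃: 23.02 mg/L × 860,000 L = 19,800 g; ÷ 50 g/eq ÷ 1 = 395.9 mol NaHCO₃.
Mass: 395.9 × 84 = 33,260 g.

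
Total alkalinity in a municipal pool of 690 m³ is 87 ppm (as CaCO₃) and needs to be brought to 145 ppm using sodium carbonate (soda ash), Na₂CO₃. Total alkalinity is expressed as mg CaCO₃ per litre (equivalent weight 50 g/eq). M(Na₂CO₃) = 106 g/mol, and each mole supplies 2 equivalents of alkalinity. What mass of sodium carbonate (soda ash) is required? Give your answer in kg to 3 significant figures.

Volume: 690 m³ = 690,000 L.
Alkalinity to add: (145 − 87) = 58 mg/L as CaCO₃ × 690,000 L = 40,020 g as CaCO₃.
Equivalents: 40,020 g ÷ 50 g/eq = 800.4 eq.
Each mole of Na₂CO₃ supplies 2 eq, so 800.4 / 2 = 400.2 mol.
Mass: 400.2 mol × 106 g/mol = 42,420 g.

42.4 kg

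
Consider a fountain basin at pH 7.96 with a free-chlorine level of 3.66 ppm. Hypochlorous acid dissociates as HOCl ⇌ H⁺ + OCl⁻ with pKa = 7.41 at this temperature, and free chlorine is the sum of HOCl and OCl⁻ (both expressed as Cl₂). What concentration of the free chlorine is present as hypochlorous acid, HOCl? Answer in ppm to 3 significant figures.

0.805 ppm

[OCl⁻]/[HOCl] = 10^(pH − pKa) = 10^(7.96 − 7.41) = 10^0.55 = 3.548.
Fraction as HOCl = 1 / (1 + 3.548) = 0.2199.
HOCl = 0.2199 × 3.66 ppm = 0.8047 ppm.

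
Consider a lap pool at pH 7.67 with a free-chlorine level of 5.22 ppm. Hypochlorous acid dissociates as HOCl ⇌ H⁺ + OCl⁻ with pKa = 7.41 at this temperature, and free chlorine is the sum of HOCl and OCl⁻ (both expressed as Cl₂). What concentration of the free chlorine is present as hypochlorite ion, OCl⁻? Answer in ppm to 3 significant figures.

3.37 ppm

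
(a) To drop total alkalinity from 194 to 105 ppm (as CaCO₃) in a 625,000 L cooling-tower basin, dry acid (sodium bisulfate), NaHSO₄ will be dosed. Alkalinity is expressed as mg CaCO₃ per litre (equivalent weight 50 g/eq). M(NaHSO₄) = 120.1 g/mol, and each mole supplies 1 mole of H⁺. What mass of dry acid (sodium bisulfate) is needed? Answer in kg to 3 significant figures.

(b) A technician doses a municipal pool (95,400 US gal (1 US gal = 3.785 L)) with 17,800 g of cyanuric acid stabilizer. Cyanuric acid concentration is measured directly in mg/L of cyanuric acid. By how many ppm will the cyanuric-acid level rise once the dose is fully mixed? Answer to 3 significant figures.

(a) 134 kg; (b) 49.3 ppm

(a) Alkalinity to neutralize: (194 − 105) = 89 mg/L as CaCO₃ × 625,000 L = 55,620 g as CaCO₃.
(a) Equivalents of H⁺ required: 55,620 ÷ 50 g/eq = 1112 eq = 1112 mol NaHSO₄.
(a) Mass of NaHSO₄: 1112 × 120.1 = 133,600 g.

(b) Volume: 95,400 US gal × 3.785 L/gal = 361,089 L.
(b) Rise: 17,800 g / 361,089 L × 1000 = 49.3 mg/L.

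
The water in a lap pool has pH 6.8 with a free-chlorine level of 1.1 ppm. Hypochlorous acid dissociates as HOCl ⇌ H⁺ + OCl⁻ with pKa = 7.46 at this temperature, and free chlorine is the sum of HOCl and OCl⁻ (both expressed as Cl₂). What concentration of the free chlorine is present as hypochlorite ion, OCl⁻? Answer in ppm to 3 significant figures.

0.197 ppm

[OCl⁻]/[HOCl] = 10^(pH − pKa) = 10^(6.8 − 7.46) = 10^-0.66 = 0.2188.
Fraction as HOCl = 1 / (1 + 0.2188) = 0.8205.
OCl⁻ = (1 − 0.8205) × 1.1 ppm = 0.1975 ppm.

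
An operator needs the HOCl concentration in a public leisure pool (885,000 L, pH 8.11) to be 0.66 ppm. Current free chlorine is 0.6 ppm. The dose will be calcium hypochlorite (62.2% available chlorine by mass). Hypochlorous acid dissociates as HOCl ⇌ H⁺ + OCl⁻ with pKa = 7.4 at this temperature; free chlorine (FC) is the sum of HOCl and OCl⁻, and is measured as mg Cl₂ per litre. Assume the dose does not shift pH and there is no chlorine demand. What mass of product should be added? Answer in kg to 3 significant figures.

4.90 kg

[OCl⁻]/[HOCl] = 10^(pH − pKa) = 10^(8.11 − 7.4) = 5.129; fraction as HOCl = 1/(1 + 5.129) = 0.1632.
Free chlorine required for 0.66 ppm HOCl: 0.66 / 0.1632 = 4.045 ppm.
FC to add: 4.045 − 0.6 = 3.445 mg/L as Cl₂.
Cl₂ equivalent: 3.445 mg/L × 885,000 L = 3049 g.
Product at 62.2% available Cl: 3049 / 0.622 = 4901 g.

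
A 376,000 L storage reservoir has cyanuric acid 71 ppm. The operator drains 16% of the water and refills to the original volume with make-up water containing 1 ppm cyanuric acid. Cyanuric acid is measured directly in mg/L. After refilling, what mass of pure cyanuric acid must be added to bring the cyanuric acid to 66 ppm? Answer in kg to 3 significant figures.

After draining 16% and refilling: 71 × 0.84 + 1 × 0.16 = 59.8 ppm.
Deficit to target: 66 − 59.8 = 6.2 mg/L.
Mass: 6.2 mg/L × 376,000 L = 2331 g cyanuric acid.

2.33 kg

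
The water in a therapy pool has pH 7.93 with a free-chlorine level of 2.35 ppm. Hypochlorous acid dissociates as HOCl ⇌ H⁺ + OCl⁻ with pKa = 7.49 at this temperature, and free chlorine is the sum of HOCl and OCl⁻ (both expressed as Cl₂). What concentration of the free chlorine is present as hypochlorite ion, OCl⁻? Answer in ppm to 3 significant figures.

[OCl⁻]/[HOCl] = 10^(pH − pKa) = 10^(7.93 − 7.49) = 10^0.44 = 2.754.
Fraction as HOCl = 1 / (1 + 2.754) = 0.2664.
OCl⁻ = (1 − 0.2664) × 2.35 ppm = 1.724 ppm.

1.72 ppm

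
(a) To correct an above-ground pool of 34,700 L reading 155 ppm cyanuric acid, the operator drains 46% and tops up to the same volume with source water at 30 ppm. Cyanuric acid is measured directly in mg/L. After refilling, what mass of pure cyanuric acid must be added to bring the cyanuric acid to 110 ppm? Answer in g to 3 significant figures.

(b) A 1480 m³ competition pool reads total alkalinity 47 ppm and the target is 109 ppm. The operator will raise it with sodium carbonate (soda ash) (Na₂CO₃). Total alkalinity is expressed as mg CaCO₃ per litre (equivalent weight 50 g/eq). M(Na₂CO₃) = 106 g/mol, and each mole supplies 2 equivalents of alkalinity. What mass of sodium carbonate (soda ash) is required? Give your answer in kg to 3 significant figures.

(a) 434 g; (b) 97.3 kg

(a) After draining 46% and refilling: 155 × 0.54 + 30 × 0.46 = 97.5 ppm.
(a) Deficit to target: 110 − 97.5 = 12.5 mg/L.
(a) Mass: 12.5 mg/L × 34,700 L = 433.8 g cyanuric acid.

(b) Volume: 1480 m³ = 1,480,000 L.
(b) Alkalinity to add: (109 − 47) = 62 mg/L as CaCO₃ × 1,480,000 L = 91,760 g as CaCO₃.
(b) Equivalents: 91,760 g ÷ 50 g/eq = 1835 eq.
(b) Each mole of Na₂CO₃ supplies 2 eq, so 1835 / 2 = 917.6 mol.
(b) Mass: 917.6 mol × 106 g/mol = 97,270 g.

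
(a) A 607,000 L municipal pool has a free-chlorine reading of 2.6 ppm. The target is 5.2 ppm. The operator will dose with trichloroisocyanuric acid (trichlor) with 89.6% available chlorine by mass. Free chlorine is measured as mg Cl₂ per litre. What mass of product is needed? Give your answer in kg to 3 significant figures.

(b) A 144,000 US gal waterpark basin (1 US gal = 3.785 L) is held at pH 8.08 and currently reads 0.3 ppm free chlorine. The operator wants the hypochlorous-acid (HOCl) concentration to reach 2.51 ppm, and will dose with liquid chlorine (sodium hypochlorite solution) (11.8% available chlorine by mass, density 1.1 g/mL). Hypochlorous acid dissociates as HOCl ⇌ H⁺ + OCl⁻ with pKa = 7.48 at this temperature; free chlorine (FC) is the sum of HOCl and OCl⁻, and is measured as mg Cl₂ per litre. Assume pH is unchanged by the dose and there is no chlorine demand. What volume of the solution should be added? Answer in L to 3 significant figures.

(a) Chlorine deficit: 5.2 − 2.6 = 2.6 ppm = 2.6 mg/L as Cl₂.
(a) Cl₂ equivalent needed: 2.6 mg/L × 607,000 L = 1,578,000 mg = 1578 g.
(a) Product at 89.6% available chlorine: 1578 / 0.896 = 1761 g.

(b) Volume: 144,000 US gal × 3.785 L/gal = 545,040 L.
(b) [OCl⁻]/[HOCl] = 10^(pH − pKa) = 10^(8.08 − 7.48) = 3.981; fraction as HOCl = 1/(1 + 3.981) = 0.2008.
(b) Free chlorine required for 2.51 ppm HOCl: 2.51 / 0.2008 = 12.5 ppm.
(b) FC to add: 12.5 − 0.3 = 12.2 mg/L as Cl₂.
(b) Cl₂ equivalent: 12.2 mg/L × 545,040 L = 6651 g.
(b) Product at 11.8% available Cl: 6651 / 0.118 = 56,360 g.
(b) Volume: 56,360 g ÷ 1.1 g/mL = 51,240 mL.

(a) 1.76 kg; (b) 51.2 L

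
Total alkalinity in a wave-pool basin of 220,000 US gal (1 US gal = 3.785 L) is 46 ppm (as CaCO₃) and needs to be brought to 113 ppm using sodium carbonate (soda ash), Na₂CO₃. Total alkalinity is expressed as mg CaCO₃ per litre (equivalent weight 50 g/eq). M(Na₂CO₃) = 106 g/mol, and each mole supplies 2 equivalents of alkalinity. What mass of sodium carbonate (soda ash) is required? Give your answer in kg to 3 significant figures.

59.1 kg

Volume: 220,000 US gal × 3.785 L/gal = 832,700 L.
Alkalinity to add: (113 − 46) = 67 mg/L as CaCO₃ × 832,700 L = 55,790 g as CaCO₃.
Equivalents: 55,790 g ÷ 50 g/eq = 1116 eq.
Each mole of Na₂CO₃ supplies 2 eq, so 1116 / 2 = 557.9 mol.
Mass: 557.9 mol × 106 g/mol = 59,140 g.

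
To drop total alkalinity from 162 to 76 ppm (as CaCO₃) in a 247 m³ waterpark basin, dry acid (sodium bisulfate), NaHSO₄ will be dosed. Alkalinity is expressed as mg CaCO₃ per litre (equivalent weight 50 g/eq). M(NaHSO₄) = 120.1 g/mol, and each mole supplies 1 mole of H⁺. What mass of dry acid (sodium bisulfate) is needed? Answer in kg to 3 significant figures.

Volume: 247 m³ = 247,000 L.
Alkalinity to neutralize: (162 − 76) = 86 mg/L as CaCO₃ × 247,000 L = 21,240 g as CaCO₃.
Equivalents of H⁺ required: 21,240 ÷ 50 g/eq = 424.8 eq = 424.8 mol NaHSO₄.
Mass of NaHSO₄: 424.8 × 120.1 = 51,020 g.

51.0 kg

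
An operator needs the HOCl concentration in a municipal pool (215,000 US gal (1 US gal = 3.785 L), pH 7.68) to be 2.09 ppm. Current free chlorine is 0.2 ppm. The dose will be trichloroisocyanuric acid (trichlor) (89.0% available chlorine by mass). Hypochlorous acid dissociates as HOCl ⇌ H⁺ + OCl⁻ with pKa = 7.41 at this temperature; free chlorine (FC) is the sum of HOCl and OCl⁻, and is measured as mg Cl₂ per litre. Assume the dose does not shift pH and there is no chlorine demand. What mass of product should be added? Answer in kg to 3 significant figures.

5.29 kg

Volume: 215,000 US gal × 3.785 L/gal = 813,775 L.
[OCl⁻]/[HOCl] = 10^(pH − pKa) = 10^(7.68 − 7.41) = 1.862; fraction as HOCl = 1/(1 + 1.862) = 0.3494.
Free chlorine required for 2.09 ppm HOCl: 2.09 / 0.3494 = 5.982 ppm.
FC to add: 5.982 − 0.2 = 5.782 mg/L as Cl₂.
Cl₂ equivalent: 5.782 mg/L × 813,775 L = 4705 g.
Product at 89.0% available Cl: 4705 / 0.89 = 5287 g.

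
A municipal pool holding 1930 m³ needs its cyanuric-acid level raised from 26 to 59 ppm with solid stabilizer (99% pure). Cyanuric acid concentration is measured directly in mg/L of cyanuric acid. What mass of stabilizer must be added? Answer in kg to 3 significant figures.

64.3 kg

Volume: 1930 m³ = 1,930,000 L.
CYA to add: (59 − 26) = 33 mg/L × 1,930,000 L = 63,690 g cyanuric acid.
At 99% purity: 63,690 / 0.99 = 64,330 g product.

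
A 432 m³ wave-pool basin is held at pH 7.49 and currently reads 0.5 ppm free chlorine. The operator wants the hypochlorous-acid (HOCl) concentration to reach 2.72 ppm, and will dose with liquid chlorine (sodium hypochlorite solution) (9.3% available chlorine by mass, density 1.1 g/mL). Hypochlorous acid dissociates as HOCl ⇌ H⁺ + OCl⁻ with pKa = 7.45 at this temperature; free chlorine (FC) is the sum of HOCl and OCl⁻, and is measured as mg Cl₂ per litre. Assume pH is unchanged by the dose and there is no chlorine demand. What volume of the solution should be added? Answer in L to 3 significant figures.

Volume: 432 m³ = 432,000 L.
[OCl⁻]/[HOCl] = 10^(pH − pKa) = 10^(7.49 − 7.45) = 1.096; fraction as HOCl = 1/(1 + 1.096) = 0.477.
Free chlorine required for 2.72 ppm HOCl: 2.72 / 0.477 = 5.702 ppm.
FC to add: 5.702 − 0.5 = 5.202 mg/L as Cl₂.
Cl₂ equivalent: 5.202 mg/L × 432,000 L = 2247 g.
Product at 9.3% available Cl: 2247 / 0.093 = 24,170 g.
Volume: 24,170 g ÷ 1.1 g/mL = 21,970 mL.

22.0 L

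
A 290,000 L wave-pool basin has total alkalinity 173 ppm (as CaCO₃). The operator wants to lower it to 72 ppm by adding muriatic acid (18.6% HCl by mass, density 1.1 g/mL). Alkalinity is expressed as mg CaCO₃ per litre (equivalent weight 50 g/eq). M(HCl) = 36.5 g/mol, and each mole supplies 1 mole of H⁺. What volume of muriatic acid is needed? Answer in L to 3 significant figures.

105 L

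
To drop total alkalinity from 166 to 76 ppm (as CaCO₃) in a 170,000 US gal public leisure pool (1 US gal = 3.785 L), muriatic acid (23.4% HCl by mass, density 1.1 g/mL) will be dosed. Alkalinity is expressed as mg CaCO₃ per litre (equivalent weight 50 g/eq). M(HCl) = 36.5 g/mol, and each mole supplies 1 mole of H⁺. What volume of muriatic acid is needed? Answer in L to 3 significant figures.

Volume: 170,000 US gal × 3.785 L/gal = 643,450 L.
Alkalinity to neutralize: (166 − 76) = 90 mg/L as CaCO₃ × 643,450 L = 57,910 g as CaCO₃.
Equivalents of H⁺ required: 57,910 ÷ 50 g/eq = 1158 eq = 1158 mol HCl.
Mass of HCl: 1158 × 36.5 = 42,270 g.
Mass of 23.4% solution: 42,270 / 0.234 = 180,700 g.
Volume: 180,700 g ÷ 1.1 g/mL = 164,200 mL.

164 L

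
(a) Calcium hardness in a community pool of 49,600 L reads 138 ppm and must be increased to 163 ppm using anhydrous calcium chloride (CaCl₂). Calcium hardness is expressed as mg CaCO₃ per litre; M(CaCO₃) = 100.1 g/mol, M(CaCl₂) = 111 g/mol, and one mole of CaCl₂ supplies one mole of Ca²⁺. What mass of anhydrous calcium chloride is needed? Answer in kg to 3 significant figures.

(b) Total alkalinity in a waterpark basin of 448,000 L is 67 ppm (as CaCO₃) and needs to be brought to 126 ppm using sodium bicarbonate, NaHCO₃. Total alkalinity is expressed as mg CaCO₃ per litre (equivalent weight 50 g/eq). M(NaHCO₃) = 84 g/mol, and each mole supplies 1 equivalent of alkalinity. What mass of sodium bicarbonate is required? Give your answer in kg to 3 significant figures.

(a) 1.38 kg; (b) 44.4 kg

(a) Hardness to add: (163 − 138) = 25 mg/L as CaCO₃ × 49,600 L = 1240 g as CaCO₃.
(a) Moles of Ca²⁺ (1 mol Ca²⁺ ≡ 1 mol CaCO₃): 1240 / 100.1 g/mol = 12.39 mol.
(a) Mass of CaCl₂: 12.39 × 111 = 1375 g.

(b) Alkalinity to add: (126 − 67) = 59 mg/L as CaCO₃ × 448,000 L = 26,430 g as CaCO₃.
(b) Equivalents: 26,430 g ÷ 50 g/eq = 528.6 eq.
(b) NaHCO₃ supplies 1 eq per mole → 528.6 mol.
(b) Mass: 528.6 mol × 84 g/mol = 44,410 g.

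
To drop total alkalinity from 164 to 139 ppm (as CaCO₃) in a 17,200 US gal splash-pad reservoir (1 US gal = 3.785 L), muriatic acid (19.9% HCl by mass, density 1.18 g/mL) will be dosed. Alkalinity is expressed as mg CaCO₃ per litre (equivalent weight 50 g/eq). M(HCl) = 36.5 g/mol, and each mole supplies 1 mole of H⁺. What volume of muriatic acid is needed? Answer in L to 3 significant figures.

Volume: 17,200 US gal × 3.785 L/gal = 65,102 L.
Alkalinity to neutralize: (164 − 139) = 25 mg/L as CaCO₃ × 65,102 L = 1628 g as CaCO₃.
Equivalents of H⁺ required: 1628 ÷ 50 g/eq = 32.55 eq = 32.55 mol HCl.
Mass of HCl: 32.55 × 36.5 = 1188 g.
Mass of 19.9% solution: 1188 / 0.199 = 5970 g.
Volume: 5970 g ÷ 1.18 g/mL = 5060 mL.

5.06 L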